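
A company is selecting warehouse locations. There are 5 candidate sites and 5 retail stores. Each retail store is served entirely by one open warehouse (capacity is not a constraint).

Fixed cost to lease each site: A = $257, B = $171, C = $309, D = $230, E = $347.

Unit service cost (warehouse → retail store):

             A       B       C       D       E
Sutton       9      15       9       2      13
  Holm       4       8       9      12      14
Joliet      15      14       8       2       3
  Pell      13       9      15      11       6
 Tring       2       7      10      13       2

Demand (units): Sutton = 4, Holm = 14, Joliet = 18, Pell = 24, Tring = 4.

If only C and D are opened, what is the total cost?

Each retail store is assigned to its cheapest site among the open ones.
{C, D}: Sutton→D 2·4=8, Holm→C 9·14=126, Joliet→D 2·18=36, Pell→D 11·24=264, Tring→C 10·4=40. Service 474; fixed 539; total 1013.

Total cost: 1013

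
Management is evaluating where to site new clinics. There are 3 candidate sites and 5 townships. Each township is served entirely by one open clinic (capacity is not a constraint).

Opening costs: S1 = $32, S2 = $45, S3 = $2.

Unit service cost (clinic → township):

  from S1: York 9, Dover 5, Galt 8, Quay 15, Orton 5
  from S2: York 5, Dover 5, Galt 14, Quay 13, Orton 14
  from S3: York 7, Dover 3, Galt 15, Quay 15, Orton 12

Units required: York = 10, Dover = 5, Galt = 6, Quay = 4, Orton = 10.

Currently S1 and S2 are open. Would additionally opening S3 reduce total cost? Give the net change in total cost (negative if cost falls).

Yes — net change −8 (cost falls by 8).

Current service cost with {S1, S2}: 225.
Adding S3: each township re-picks its cheapest; new service cost 215, saving 10.
Extra fixed cost: 2. Net change = 2 − 10 = -8.
(Totals: 302 → 294.)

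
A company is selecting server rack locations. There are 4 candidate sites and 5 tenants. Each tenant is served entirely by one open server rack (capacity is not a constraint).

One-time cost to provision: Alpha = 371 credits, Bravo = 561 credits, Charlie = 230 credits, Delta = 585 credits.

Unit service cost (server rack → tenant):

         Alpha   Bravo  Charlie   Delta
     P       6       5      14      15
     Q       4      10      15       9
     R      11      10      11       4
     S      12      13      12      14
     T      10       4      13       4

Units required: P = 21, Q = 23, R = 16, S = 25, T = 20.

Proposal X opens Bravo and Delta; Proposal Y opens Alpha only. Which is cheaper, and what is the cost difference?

Proposal X: {Bravo, Delta}: P→Bravo 5·21=105, Q→Delta 9·23=207, R→Delta 4·16=64, S→Bravo 13·25=325, T→Bravo 4·20=80. Service 781; fixed 1146; total 1927.
Proposal Y: {Alpha}: P→Alpha 6·21=126, Q→Alpha 4·23=92, R→Alpha 11·16=176, S→Alpha 12·25=300, T→Alpha 10·20=200. Service 894; fixed 371; total 1265.
Difference: |1927 − 1265| = 662.

Proposal Y is cheaper by 662.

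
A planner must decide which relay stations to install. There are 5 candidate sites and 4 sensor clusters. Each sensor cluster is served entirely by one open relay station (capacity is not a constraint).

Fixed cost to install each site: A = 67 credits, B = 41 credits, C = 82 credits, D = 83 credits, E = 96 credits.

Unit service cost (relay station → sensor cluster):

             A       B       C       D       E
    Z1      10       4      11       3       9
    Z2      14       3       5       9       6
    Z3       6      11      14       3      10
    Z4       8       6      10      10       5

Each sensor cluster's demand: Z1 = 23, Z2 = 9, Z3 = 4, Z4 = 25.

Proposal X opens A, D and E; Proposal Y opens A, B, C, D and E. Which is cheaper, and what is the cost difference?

Proposal X is cheaper by 96.

Proposal X: {A, D, E}: Z1→D 3·23=69, Z2→E 6·9=54, Z3→D 3·4=12, Z4→E 5·25=125. Service 260; fixed 246; total 506.
Proposal Y: {A, B, C, D, E}: Z1→D 3·23=69, Z2→B 3·9=27, Z3→D 3·4=12, Z4→E 5·25=125. Service 233; fixed 369; total 602.
Difference: |506 − 602| = 96.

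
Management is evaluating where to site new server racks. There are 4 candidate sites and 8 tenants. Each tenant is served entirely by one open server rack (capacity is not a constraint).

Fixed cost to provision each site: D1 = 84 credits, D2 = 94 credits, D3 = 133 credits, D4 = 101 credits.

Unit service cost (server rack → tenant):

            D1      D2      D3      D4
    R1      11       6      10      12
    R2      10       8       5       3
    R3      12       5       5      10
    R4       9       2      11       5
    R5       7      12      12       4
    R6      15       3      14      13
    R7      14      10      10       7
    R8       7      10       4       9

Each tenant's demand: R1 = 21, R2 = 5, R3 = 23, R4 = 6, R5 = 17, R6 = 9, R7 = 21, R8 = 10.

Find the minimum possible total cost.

Minimum total cost: 795

For any fixed open set, each tenant goes to its cheapest open site; total = fixed + service.
{D2, D4}: R1→D2 6·21=126, R2→D4 3·5=15, R3→D2 5·23=115, R4→D2 2·6=12, R5→D4 4·17=68, R6→D2 3·9=27, R7→D4 7·21=147, R8→D4 9·10=90. Service 600; fixed 195; total 795.
{D1, D2, D4}: R1→D2 6·21=126, R2→D4 3·5=15, R3→D2 5·23=115, R4→D2 2·6=12, R5→D4 4·17=68, R6→D2 3·9=27, R7→D4 7·21=147, R8→D1 7·10=70. Service 580; fixed 279; total 859.
{D2, D3, D4}: service 550 + fixed 328 = 878
{D1, D2, D3, D4}: service 550 + fixed 412 = 962
No other subset beats 795.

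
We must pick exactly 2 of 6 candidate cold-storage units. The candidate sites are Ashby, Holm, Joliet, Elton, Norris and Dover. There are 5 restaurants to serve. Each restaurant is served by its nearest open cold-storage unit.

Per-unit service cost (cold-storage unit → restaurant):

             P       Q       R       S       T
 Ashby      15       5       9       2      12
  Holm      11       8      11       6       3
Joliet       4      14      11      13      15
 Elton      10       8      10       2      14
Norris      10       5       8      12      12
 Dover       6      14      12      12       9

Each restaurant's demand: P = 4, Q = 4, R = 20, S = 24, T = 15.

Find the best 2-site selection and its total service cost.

With exactly 2 open, each restaurant uses its cheapest among the chosen.
{Ashby, Holm}: P→Holm 11·4=44, Q→Ashby 5·4=20, R→Ashby 9·20=180, S→Ashby 2·24=48, T→Holm 3·15=45. Service cost 337.
{Holm, Elton}: service cost 365
{Ashby, Dover}: service cost 407
Among all 15 size-2 choices, {Ashby, Holm} is lowest.

Choose Ashby and Holm; total service cost 337.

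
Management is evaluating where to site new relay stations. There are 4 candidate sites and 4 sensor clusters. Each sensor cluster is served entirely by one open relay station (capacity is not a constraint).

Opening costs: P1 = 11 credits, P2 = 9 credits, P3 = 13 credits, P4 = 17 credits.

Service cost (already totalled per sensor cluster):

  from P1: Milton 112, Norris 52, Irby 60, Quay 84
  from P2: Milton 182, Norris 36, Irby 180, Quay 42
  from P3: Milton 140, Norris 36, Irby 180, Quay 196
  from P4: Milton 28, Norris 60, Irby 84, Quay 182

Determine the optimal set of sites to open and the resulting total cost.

Open P1, P2 and P4; minimum total cost 203.

For any fixed open set, each sensor cluster goes to its cheapest open site; total = fixed + service.
{P1, P2, P4}: Milton→P4 28, Norris→P2 36, Irby→P1 60, Quay→P2 42. Service 166; fixed 37; total 203.
{P1, P2, P3, P4}: Milton→P4 28, Norris→P2 36, Irby→P1 60, Quay→P2 42. Service 166; fixed 50; total 216.
{P2, P4}: service 190 + fixed 26 = 216
{P2}: Milton→P2 182, Norris→P2 36, Irby→P2 180, Quay→P2 42. Service 440; fixed 9; total 449.
(All 15 nonempty subsets were checked; P1, P2 and P4 is lowest.)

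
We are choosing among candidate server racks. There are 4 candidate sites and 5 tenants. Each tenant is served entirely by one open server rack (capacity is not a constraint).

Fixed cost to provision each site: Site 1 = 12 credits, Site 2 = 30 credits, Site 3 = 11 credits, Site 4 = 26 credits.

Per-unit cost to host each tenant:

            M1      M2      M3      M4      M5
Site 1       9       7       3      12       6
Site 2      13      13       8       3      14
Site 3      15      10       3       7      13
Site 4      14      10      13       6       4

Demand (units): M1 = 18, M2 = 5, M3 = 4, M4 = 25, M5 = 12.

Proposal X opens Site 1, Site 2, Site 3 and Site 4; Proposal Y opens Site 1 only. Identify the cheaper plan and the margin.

Proposal X: {Site 1, Site 2, Site 3, Site 4}: M1→Site 1 9·18=162, M2→Site 1 7·5=35, M3→Site 1 3·4=12, M4→Site 2 3·25=75, M5→Site 4 4·12=48. Service 332; fixed 79; total 411.
Proposal Y: {Site 1}: M1→Site 1 9·18=162, M2→Site 1 7·5=35, M3→Site 1 3·4=12, M4→Site 1 12·25=300, M5→Site 1 6·12=72. Service 581; fixed 12; total 593.
Difference: |411 − 593| = 182.

Proposal X is cheaper by 182.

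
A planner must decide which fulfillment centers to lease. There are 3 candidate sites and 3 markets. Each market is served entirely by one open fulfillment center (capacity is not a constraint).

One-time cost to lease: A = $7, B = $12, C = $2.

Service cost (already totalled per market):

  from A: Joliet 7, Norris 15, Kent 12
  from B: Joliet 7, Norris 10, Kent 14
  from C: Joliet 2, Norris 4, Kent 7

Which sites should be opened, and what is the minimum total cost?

For any fixed open set, each market goes to its cheapest open site; total = fixed + service.
{C}: Joliet→C 2, Norris→C 4, Kent→C 7. Service 13; fixed 2; total 15.
{A, C}: service 13 + fixed 9 = 22
{B, C}: service 13 + fixed 14 = 27
{A, B, C}: service 13 + fixed 21 = 34
No other subset beats 15.

Open C only; minimum total cost 15.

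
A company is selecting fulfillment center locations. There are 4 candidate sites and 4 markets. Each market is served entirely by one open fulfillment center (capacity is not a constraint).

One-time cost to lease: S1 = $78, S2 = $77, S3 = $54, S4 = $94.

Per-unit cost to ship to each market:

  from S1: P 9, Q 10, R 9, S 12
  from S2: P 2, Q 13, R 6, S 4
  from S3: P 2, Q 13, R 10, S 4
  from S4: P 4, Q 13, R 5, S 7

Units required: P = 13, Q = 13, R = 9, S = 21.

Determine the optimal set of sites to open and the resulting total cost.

For any fixed open set, each market goes to its cheapest open site; total = fixed + service.
{S2}: P→S2 2·13=26, Q→S2 13·13=169, R→S2 6·9=54, S→S2 4·21=84. Service 333; fixed 77; total 410.
{S3}: P→S3 2·13=26, Q→S3 13·13=169, R→S3 10·9=90, S→S3 4·21=84. Service 369; fixed 54; total 423.
{S1, S2}: service 294 + fixed 155 = 449
{S1, S2, S3, S4}: service 285 + fixed 303 = 588
No other subset beats 410.

Open S2 only; minimum total cost 410.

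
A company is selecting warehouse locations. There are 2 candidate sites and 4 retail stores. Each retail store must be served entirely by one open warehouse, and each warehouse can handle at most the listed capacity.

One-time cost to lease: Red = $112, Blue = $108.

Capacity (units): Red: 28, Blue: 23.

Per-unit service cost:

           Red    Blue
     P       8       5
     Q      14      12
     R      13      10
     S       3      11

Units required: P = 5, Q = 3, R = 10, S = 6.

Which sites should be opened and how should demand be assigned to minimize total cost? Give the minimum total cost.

Minimum total cost: 342

Open {Red}: P→Red 8·5=40, Q→Red 14·3=42, R→Red 13·10=130, S→Red 3·6=18.
Loads: Red carries 24/28. Service 230; fixed 112; total 342.
Next best feasible plan costs 399.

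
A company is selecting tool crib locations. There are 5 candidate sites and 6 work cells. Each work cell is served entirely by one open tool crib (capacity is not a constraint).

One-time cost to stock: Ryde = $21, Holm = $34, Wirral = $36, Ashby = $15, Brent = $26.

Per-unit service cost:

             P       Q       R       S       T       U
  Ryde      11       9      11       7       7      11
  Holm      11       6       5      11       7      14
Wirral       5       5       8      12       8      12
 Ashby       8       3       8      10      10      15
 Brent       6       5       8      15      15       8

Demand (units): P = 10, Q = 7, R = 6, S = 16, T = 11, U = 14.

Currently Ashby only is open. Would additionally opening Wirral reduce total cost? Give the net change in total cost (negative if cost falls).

Current service cost with {Ashby}: 629.
Adding Wirral: each work cell re-picks its cheapest; new service cost 535, saving 94.
Extra fixed cost: 36. Net change = 36 − 94 = -58.
(Totals: 644 → 586.)

Yes — net change −58 (cost falls by 58).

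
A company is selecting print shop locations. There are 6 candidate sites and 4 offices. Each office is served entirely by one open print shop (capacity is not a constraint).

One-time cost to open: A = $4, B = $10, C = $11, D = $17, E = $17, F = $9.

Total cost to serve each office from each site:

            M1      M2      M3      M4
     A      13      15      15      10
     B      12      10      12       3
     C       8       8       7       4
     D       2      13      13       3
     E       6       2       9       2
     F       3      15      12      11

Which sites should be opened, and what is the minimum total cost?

Open E only; minimum total cost 36.

For any fixed open set, each office goes to its cheapest open site; total = fixed + service.
{E}: M1→E 6, M2→E 2, M3→E 9, M4→E 2. Service 19; fixed 17; total 36.
{C}: service 27 + fixed 11 = 38
{A, E}: M1→E 6, M2→E 2, M3→E 9, M4→E 2. Service 19; fixed 21; total 40.
{A, B, C, D, E, F}: service 13 + fixed 68 = 81
No other subset beats 36.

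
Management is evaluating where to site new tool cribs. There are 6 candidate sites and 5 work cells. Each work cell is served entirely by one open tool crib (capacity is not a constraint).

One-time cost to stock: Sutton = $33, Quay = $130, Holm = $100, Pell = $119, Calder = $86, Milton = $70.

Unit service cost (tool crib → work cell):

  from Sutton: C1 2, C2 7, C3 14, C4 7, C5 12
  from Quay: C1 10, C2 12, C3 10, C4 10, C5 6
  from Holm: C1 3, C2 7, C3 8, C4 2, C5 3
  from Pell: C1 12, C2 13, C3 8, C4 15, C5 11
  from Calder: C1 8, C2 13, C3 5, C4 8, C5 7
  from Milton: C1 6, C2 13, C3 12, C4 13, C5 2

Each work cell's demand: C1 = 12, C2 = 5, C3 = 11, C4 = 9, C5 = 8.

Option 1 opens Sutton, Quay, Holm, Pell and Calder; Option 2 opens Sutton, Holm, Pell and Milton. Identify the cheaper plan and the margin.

Option 1: {Sutton, Quay, Holm, Pell, Calder}: C1→Sutton 2·12=24, C2→Sutton 7·5=35, C3→Calder 5·11=55, C4→Holm 2·9=18, C5→Holm 3·8=24. Service 156; fixed 468; total 624.
Option 2: {Sutton, Holm, Pell, Milton}: C1→Sutton 2·12=24, C2→Sutton 7·5=35, C3→Holm 8·11=88, C4→Holm 2·9=18, C5→Milton 2·8=16. Service 181; fixed 322; total 503.
Difference: |624 − 503| = 121.

Option 2 is cheaper by 121.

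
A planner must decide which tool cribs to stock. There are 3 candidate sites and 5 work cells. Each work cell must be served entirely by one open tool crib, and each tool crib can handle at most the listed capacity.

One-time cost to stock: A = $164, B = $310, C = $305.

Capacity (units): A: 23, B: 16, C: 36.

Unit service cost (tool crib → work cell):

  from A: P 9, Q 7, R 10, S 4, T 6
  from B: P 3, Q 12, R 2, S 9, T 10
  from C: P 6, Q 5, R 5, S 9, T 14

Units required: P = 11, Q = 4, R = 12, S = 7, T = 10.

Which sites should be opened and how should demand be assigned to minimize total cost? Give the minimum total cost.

Open {A, C}: P→C 6·11=66, Q→C 5·4=20, R→C 5·12=60, S→A 4·7=28, T→A 6·10=60.
Loads: A carries 17/23, C carries 27/36. Service 234; fixed 469; total 703.
Next best feasible plan costs 711.

Minimum total cost: 703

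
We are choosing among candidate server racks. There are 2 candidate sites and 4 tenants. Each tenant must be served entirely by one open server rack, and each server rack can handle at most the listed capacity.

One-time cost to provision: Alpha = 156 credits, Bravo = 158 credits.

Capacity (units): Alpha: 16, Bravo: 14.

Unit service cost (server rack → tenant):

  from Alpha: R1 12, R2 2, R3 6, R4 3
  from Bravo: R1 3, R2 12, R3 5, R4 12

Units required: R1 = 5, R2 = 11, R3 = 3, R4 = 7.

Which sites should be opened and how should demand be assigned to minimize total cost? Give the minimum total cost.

Minimum total cost: 453

Open {Alpha, Bravo}: R1→Bravo 3·5=15, R2→Alpha 2·11=22, R3→Alpha 6·3=18, R4→Bravo 12·7=84.
Loads: Alpha carries 14/16, Bravo carries 12/14. Service 139; fixed 314; total 453.
Next best feasible plan costs 495.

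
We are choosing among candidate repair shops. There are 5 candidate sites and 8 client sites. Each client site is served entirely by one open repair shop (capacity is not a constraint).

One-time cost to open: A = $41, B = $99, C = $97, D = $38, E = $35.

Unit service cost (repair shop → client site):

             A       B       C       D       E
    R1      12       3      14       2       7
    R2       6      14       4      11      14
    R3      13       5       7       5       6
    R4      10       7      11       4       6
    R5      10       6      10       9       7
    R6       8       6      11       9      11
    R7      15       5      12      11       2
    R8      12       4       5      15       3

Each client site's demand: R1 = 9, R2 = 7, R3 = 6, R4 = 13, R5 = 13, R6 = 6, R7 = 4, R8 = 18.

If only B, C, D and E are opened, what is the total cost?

Total cost: 573

Each client site is assigned to its cheapest site among the open ones.
{B, C, D, E}: R1→D 2·9=18, R2→C 4·7=28, R3→B 5·6=30, R4→D 4·13=52, R5→B 6·13=78, R6→B 6·6=36, R7→E 2·4=8, R8→E 3·18=54. Service 304; fixed 269; total 573.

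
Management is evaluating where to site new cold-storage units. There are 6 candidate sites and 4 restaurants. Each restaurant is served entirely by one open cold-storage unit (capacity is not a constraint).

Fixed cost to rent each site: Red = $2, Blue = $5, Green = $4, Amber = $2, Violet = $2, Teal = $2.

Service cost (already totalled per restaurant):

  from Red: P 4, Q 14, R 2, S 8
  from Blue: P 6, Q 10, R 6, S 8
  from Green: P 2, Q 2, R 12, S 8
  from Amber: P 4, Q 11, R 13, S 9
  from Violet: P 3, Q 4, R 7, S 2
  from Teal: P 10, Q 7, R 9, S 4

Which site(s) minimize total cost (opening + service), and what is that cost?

Open Red and Violet; minimum total cost 15.

For any fixed open set, each restaurant goes to its cheapest open site; total = fixed + service.
{Red, Violet}: P→Violet 3, Q→Violet 4, R→Red 2, S→Violet 2. Service 11; fixed 4; total 15.
{Red, Green, Violet}: service 8 + fixed 8 = 16
{Red, Amber, Violet}: service 11 + fixed 6 = 17
{Red, Blue, Green, Amber, Violet, Teal}: P→Green 2, Q→Green 2, R→Red 2, S→Violet 2. Service 8; fixed 17; total 25.
No other subset beats 15.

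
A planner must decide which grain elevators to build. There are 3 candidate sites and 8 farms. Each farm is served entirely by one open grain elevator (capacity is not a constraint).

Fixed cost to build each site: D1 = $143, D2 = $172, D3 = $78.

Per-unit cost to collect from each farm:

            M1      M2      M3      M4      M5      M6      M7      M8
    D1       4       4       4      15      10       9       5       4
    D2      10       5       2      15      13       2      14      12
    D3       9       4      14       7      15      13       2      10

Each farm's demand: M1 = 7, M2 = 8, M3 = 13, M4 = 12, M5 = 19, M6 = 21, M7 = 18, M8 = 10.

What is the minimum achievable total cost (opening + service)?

For any fixed open set, each farm goes to its cheapest open site; total = fixed + service.
{D1, D2, D3}: M1→D1 4·7=28, M2→D1 4·8=32, M3→D2 2·13=26, M4→D3 7·12=84, M5→D1 10·19=190, M6→D2 2·21=42, M7→D3 2·18=36, M8→D1 4·10=40. Service 478; fixed 393; total 871.
{D1, D3}: service 651 + fixed 221 = 872
{D2, D3}: service 630 + fixed 250 = 880
{D3}: M1→D3 9·7=63, M2→D3 4·8=32, M3→D3 14·13=182, M4→D3 7·12=84, M5→D3 15·19=285, M6→D3 13·21=273, M7→D3 2·18=36, M8→D3 10·10=100. Service 1055; fixed 78; total 1133.
No other subset beats 871.

Minimum total cost: 871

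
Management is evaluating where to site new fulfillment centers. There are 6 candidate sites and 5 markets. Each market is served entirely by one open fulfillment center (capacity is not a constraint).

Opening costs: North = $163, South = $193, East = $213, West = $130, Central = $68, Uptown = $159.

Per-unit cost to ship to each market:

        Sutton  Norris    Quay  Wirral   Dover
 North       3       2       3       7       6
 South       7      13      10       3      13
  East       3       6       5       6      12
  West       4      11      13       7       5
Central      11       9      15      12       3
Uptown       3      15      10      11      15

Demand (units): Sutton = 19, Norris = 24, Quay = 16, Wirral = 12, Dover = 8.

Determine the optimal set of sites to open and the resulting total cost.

Open North only; minimum total cost 448.

For any fixed open set, each market goes to its cheapest open site; total = fixed + service.
{North}: Sutton→North 3·19=57, Norris→North 2·24=48, Quay→North 3·16=48, Wirral→North 7·12=84, Dover→North 6·8=48. Service 285; fixed 163; total 448.
{North, Central}: service 261 + fixed 231 = 492
{North, West}: service 277 + fixed 293 = 570
{North, South, East, West, Central, Uptown}: service 213 + fixed 926 = 1139
No other subset beats 448.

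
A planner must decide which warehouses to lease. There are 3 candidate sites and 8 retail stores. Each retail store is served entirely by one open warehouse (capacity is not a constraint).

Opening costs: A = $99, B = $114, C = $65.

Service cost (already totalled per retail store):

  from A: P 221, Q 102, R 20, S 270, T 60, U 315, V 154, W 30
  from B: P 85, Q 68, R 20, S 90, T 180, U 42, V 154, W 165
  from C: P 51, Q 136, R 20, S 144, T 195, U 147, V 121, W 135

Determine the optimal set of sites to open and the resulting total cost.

Open A, B and C; minimum total cost 760.

For any fixed open set, each retail store goes to its cheapest open site; total = fixed + service.
{A, B, C}: P→C 51, Q→B 68, R→A 20, S→B 90, T→A 60, U→B 42, V→C 121, W→A 30. Service 482; fixed 278; total 760.
{A, B}: P→B 85, Q→B 68, R→A 20, S→B 90, T→A 60, U→B 42, V→A 154, W→A 30. Service 549; fixed 213; total 762.
{A, C}: P→C 51, Q→A 102, R→A 20, S→C 144, T→A 60, U→C 147, V→C 121, W→A 30. Service 675; fixed 164; total 839.
{C}: P→C 51, Q→C 136, R→C 20, S→C 144, T→C 195, U→C 147, V→C 121, W→C 135. Service 949; fixed 65; total 1014.
No other subset beats 760.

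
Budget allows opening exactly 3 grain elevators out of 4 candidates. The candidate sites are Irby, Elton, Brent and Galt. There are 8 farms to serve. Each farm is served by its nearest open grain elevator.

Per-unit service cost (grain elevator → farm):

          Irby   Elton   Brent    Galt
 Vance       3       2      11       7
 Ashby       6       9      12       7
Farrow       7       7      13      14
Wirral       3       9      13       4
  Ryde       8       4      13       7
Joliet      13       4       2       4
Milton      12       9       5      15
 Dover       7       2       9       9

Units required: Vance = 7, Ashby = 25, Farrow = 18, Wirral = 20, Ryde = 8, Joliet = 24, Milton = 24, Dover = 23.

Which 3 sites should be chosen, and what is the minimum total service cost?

With exactly 3 open, each farm uses its cheapest among the chosen.
{Irby, Elton, Brent}: Vance→Elton 2·7=14, Ashby→Irby 6·25=150, Farrow→Irby 7·18=126, Wirral→Irby 3·20=60, Ryde→Elton 4·8=32, Joliet→Brent 2·24=48, Milton→Brent 5·24=120, Dover→Elton 2·23=46. Service cost 596.
{Elton, Brent, Galt}: service cost 641
{Irby, Elton, Galt}: service cost 740
Among all 4 size-3 choices, {Irby, Elton, Brent} is lowest.

Choose Irby, Elton and Brent; total service cost 596.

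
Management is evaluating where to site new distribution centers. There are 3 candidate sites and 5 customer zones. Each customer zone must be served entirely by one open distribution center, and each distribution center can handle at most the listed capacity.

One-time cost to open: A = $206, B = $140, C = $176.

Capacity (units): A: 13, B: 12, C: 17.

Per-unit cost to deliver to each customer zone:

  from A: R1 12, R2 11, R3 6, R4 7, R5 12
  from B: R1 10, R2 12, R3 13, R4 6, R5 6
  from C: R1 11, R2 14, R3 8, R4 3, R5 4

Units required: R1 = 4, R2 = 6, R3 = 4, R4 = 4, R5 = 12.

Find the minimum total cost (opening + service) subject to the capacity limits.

Minimum total cost: 712

Open {A, B, C}: R1→B 10·4=40, R2→A 11·6=66, R3→A 6·4=24, R4→C 3·4=12, R5→C 4·12=48.
Loads: A carries 10/13, B carries 4/12, C carries 16/17. Service 190; fixed 522; total 712.
Next best feasible plan costs 718.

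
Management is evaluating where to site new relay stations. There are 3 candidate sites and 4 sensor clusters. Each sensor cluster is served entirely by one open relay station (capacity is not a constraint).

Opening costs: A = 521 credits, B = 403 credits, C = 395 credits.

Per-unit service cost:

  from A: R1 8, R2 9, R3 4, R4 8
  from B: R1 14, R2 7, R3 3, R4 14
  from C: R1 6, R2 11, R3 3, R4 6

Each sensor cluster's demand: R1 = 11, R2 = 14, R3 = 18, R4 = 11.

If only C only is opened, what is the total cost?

Each sensor cluster is assigned to its cheapest site among the open ones.
{C}: R1→C 6·11=66, R2→C 11·14=154, R3→C 3·18=54, R4→C 6·11=66. Service 340; fixed 395; total 735.

Total cost: 735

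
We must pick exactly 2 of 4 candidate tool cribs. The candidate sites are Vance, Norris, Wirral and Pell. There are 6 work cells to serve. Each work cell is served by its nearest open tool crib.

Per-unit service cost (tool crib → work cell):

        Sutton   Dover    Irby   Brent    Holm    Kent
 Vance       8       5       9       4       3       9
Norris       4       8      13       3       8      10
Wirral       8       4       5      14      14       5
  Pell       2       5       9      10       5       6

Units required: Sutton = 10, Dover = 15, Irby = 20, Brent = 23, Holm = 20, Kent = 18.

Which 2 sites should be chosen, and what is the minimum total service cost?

Choose Vance and Wirral; total service cost 482.

With exactly 2 open, each work cell uses its cheapest among the chosen.
{Vance, Wirral}: Sutton→Vance 8·10=80, Dover→Wirral 4·15=60, Irby→Wirral 5·20=100, Brent→Vance 4·23=92, Holm→Vance 3·20=60, Kent→Wirral 5·18=90. Service cost 482.
{Norris, Wirral}: service cost 519
{Vance, Pell}: service cost 535
Among all 6 size-2 choices, {Vance, Wirral} is lowest.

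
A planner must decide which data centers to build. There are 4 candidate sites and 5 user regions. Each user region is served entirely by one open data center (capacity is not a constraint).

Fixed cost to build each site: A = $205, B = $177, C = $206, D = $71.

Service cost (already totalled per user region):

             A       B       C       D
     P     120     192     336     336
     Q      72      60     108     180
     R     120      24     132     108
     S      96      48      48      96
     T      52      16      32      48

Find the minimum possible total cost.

For any fixed open set, each user region goes to its cheapest open site; total = fixed + service.
{B}: P→B 192, Q→B 60, R→B 24, S→B 48, T→B 16. Service 340; fixed 177; total 517.
{B, D}: service 340 + fixed 248 = 588
{A, B}: service 268 + fixed 382 = 650
{A, B, C, D}: P→A 120, Q→B 60, R→B 24, S→B 48, T→B 16. Service 268; fixed 659; total 927.
No other subset beats 517.

Minimum total cost: 517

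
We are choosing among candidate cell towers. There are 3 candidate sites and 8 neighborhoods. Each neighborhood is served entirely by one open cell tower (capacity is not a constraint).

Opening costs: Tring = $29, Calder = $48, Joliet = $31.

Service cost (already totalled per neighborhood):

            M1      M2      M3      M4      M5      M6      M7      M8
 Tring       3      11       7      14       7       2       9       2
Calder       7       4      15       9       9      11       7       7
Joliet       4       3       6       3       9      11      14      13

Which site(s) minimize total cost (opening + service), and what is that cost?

Open Tring only; minimum total cost 84.

For any fixed open set, each neighborhood goes to its cheapest open site; total = fixed + service.
{Tring}: M1→Tring 3, M2→Tring 11, M3→Tring 7, M4→Tring 14, M5→Tring 7, M6→Tring 2, M7→Tring 9, M8→Tring 2. Service 55; fixed 29; total 84.
{Joliet}: service 63 + fixed 31 = 94
{Tring, Joliet}: M1→Tring 3, M2→Joliet 3, M3→Joliet 6, M4→Joliet 3, M5→Tring 7, M6→Tring 2, M7→Tring 9, M8→Tring 2. Service 35; fixed 60; total 95.
{Tring, Calder, Joliet}: M1→Tring 3, M2→Joliet 3, M3→Joliet 6, M4→Joliet 3, M5→Tring 7, M6→Tring 2, M7→Calder 7, M8→Tring 2. Service 33; fixed 108; total 141.
(All 7 nonempty subsets were checked; Tring only is lowest.)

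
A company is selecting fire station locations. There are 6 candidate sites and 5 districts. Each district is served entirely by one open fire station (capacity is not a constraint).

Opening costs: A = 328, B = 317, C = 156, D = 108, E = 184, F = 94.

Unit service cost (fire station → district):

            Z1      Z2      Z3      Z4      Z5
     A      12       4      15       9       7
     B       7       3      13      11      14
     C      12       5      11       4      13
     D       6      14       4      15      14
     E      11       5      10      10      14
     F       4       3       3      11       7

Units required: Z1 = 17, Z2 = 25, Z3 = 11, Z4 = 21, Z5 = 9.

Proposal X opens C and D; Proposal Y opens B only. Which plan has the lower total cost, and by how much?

Proposal X: {C, D}: Z1→D 6·17=102, Z2→C 5·25=125, Z3→D 4·11=44, Z4→C 4·21=84, Z5→C 13·9=117. Service 472; fixed 264; total 736.
Proposal Y: {B}: Z1→B 7·17=119, Z2→B 3·25=75, Z3→B 13·11=143, Z4→B 11·21=231, Z5→B 14·9=126. Service 694; fixed 317; total 1011.
Difference: |736 − 1011| = 275.

Proposal X is cheaper by 275.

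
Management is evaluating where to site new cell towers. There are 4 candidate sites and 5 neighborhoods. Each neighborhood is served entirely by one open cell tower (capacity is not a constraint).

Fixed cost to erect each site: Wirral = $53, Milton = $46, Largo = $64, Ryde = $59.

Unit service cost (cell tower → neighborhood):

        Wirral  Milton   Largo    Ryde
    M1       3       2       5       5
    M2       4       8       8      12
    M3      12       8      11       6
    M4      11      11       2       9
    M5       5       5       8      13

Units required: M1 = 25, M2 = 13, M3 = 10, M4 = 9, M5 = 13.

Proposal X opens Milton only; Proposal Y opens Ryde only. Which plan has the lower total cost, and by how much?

Proposal X: {Milton}: M1→Milton 2·25=50, M2→Milton 8·13=104, M3→Milton 8·10=80, M4→Milton 11·9=99, M5→Milton 5·13=65. Service 398; fixed 46; total 444.
Proposal Y: {Ryde}: M1→Ryde 5·25=125, M2→Ryde 12·13=156, M3→Ryde 6·10=60, M4→Ryde 9·9=81, M5→Ryde 13·13=169. Service 591; fixed 59; total 650.
Difference: |444 − 650| = 206.

Proposal X is cheaper by 206.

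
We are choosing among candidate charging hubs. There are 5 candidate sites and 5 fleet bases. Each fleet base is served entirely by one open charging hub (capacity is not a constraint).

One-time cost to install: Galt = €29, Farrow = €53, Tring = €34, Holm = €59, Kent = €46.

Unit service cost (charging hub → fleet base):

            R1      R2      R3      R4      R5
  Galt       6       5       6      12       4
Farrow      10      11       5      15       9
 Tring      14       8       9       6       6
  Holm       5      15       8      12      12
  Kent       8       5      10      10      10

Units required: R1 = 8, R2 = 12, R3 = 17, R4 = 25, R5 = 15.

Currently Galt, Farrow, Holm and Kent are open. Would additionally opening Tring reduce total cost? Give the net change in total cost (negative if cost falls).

Current service cost with {Galt, Farrow, Holm, Kent}: 495.
Adding Tring: each fleet base re-picks its cheapest; new service cost 395, saving 100.
Extra fixed cost: 34. Net change = 34 − 100 = -66.
(Totals: 682 → 616.)

Yes — net change −66 (cost falls by 66).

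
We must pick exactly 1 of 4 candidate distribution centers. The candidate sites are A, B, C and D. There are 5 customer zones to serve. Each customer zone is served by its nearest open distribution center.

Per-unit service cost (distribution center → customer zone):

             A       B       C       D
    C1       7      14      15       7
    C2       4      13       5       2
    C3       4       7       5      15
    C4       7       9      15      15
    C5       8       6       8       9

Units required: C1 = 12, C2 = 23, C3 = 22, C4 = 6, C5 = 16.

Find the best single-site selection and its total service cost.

With exactly 1 open, each customer zone uses its cheapest among the chosen.
{A}: C1→A 7·12=84, C2→A 4·23=92, C3→A 4·22=88, C4→A 7·6=42, C5→A 8·16=128. Service cost 434.
{C}: service cost 623
{D}: service cost 694
Among all 4 size-1 choices, {A} is lowest.

Choose A only; total service cost 434.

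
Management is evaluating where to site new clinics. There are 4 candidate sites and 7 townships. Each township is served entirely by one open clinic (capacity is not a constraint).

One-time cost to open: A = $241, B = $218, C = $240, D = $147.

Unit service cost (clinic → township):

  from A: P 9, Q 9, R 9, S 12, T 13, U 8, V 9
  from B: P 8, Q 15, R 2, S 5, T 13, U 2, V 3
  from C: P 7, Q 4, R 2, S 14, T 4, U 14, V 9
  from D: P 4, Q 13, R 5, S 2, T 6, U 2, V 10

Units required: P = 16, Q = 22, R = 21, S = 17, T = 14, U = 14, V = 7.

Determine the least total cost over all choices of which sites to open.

Minimum total cost: 762

For any fixed open set, each township goes to its cheapest open site; total = fixed + service.
{C, D}: P→D 4·16=64, Q→C 4·22=88, R→C 2·21=42, S→D 2·17=34, T→C 4·14=56, U→D 2·14=28, V→C 9·7=63. Service 375; fixed 387; total 762.
{D}: service 671 + fixed 147 = 818
{B, C}: service 432 + fixed 458 = 890
{A, B, C, D}: P→D 4·16=64, Q→C 4·22=88, R→B 2·21=42, S→D 2·17=34, T→C 4·14=56, U→B 2·14=28, V→B 3·7=21. Service 333; fixed 846; total 1179.
(All 15 nonempty subsets were checked; C and D is lowest.)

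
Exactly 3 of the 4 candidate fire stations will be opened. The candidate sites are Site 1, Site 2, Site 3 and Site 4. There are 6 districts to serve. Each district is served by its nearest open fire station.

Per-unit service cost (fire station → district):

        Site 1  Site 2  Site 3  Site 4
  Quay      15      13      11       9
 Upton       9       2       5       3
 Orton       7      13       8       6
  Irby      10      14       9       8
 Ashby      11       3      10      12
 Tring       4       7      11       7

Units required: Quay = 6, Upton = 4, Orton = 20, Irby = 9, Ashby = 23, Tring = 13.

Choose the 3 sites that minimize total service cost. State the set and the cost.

With exactly 3 open, each district uses its cheapest among the chosen.
{Site 1, Site 2, Site 4}: Quay→Site 4 9·6=54, Upton→Site 2 2·4=8, Orton→Site 4 6·20=120, Irby→Site 4 8·9=72, Ashby→Site 2 3·23=69, Tring→Site 1 4·13=52. Service cost 375.
{Site 2, Site 3, Site 4}: service cost 414
{Site 1, Site 2, Site 3}: service cost 416
Among all 4 size-3 choices, {Site 1, Site 2, Site 4} is lowest.

Choose Site 1, Site 2 and Site 4; total service cost 375.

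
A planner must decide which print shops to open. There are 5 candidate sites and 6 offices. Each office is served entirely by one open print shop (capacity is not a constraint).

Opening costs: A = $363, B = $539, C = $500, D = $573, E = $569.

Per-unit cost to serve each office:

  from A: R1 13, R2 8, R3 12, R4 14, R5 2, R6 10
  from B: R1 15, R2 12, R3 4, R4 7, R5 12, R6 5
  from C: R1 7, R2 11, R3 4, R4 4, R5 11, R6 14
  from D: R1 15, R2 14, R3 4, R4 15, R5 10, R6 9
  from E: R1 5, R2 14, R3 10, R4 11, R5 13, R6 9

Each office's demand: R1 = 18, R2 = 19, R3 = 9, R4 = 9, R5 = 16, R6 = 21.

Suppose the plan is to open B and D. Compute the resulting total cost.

Each office is assigned to its cheapest site among the open ones.
{B, D}: R1→B 15·18=270, R2→B 12·19=228, R3→B 4·9=36, R4→B 7·9=63, R5→D 10·16=160, R6→B 5·21=105. Service 862; fixed 1112; total 1974.

Total cost: 1974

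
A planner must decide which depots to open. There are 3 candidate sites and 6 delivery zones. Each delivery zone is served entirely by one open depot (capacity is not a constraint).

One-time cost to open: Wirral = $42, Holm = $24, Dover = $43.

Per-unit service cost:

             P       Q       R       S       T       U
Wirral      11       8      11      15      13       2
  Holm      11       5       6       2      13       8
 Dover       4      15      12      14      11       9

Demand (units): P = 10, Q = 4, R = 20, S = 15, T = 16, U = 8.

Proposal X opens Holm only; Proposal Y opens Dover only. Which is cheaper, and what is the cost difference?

Proposal X: {Holm}: P→Holm 11·10=110, Q→Holm 5·4=20, R→Holm 6·20=120, S→Holm 2·15=30, T→Holm 13·16=208, U→Holm 8·8=64. Service 552; fixed 24; total 576.
Proposal Y: {Dover}: P→Dover 4·10=40, Q→Dover 15·4=60, R→Dover 12·20=240, S→Dover 14·15=210, T→Dover 11·16=176, U→Dover 9·8=72. Service 798; fixed 43; total 841.
Difference: |576 − 841| = 265.

Proposal X is cheaper by 265.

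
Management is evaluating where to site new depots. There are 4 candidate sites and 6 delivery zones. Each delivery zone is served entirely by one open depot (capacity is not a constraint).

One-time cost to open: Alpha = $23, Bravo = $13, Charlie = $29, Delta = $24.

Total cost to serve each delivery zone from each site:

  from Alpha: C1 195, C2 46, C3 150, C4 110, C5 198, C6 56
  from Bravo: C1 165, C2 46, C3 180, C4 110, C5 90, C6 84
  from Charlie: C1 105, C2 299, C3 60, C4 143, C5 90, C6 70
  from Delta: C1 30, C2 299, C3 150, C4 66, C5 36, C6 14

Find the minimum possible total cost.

Minimum total cost: 318

For any fixed open set, each delivery zone goes to its cheapest open site; total = fixed + service.
{Bravo, Charlie, Delta}: C1→Delta 30, C2→Bravo 46, C3→Charlie 60, C4→Delta 66, C5→Delta 36, C6→Delta 14. Service 252; fixed 66; total 318.
{Alpha, Charlie, Delta}: service 252 + fixed 76 = 328
{Alpha, Bravo, Charlie, Delta}: service 252 + fixed 89 = 341
{Bravo}: service 675 + fixed 13 = 688
No other subset beats 318.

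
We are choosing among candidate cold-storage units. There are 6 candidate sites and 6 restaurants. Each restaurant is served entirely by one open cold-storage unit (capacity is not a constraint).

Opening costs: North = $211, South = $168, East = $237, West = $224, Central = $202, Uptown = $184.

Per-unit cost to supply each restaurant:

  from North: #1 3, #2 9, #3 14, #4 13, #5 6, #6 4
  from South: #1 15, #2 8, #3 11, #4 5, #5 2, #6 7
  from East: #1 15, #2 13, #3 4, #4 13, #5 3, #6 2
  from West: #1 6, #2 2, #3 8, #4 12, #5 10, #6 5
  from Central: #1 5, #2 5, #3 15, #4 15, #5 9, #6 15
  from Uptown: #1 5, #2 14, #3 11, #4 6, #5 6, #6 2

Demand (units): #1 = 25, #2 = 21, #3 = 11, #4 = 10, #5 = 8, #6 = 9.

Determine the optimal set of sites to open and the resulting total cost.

For any fixed open set, each restaurant goes to its cheapest open site; total = fixed + service.
{West}: #1→West 6·25=150, #2→West 2·21=42, #3→West 8·11=88, #4→West 12·10=120, #5→West 10·8=80, #6→West 5·9=45. Service 525; fixed 224; total 749.
{South, West}: service 391 + fixed 392 = 783
{West, Uptown}: service 381 + fixed 408 = 789
{North, South, East, West, Central, Uptown}: service 245 + fixed 1226 = 1471
No other subset beats 749.

Open West only; minimum total cost 749.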